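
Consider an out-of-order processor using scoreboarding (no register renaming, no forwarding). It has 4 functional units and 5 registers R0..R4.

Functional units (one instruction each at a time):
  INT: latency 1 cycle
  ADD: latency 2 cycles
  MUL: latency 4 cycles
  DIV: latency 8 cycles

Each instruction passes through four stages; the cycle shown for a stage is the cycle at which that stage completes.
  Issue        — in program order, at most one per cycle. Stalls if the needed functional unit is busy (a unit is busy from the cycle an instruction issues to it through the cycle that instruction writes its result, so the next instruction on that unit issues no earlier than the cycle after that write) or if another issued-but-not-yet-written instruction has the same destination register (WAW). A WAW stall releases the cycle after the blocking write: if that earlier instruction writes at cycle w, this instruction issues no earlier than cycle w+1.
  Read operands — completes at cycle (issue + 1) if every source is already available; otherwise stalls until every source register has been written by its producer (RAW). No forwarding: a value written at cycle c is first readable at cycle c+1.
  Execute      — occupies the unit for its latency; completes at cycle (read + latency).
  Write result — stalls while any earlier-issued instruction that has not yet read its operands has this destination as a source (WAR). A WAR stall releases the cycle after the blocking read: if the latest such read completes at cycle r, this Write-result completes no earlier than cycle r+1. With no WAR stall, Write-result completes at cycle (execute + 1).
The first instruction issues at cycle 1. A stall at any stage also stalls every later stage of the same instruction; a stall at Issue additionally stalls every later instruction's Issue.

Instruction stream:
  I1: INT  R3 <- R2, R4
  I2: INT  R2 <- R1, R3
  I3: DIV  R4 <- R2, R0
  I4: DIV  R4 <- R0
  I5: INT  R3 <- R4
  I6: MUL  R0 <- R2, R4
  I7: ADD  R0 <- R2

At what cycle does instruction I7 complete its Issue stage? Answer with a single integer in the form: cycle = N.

cycle = 36

1) issue 1, read 2, done 3, write 4
2) issue 5, read 6, done 7, write 8  <struct: INT busy until I1 writes@4>
3) issue 6, read 9, done 17, write 18  <RAW R2: wait I2 write@8>
4) issue 19, read 20, done 28, write 29  <struct: DIV busy until I3 writes@18>
5) issue 20, read 30, done 31, write 32  <RAW R4: wait I4 write@29>
6) issue 21, read 30, done 34, write 35  <RAW R4: wait I4 write@29>
7) issue 36, read 37, done 39, write 40  <WAW R0: wait I6 write@35>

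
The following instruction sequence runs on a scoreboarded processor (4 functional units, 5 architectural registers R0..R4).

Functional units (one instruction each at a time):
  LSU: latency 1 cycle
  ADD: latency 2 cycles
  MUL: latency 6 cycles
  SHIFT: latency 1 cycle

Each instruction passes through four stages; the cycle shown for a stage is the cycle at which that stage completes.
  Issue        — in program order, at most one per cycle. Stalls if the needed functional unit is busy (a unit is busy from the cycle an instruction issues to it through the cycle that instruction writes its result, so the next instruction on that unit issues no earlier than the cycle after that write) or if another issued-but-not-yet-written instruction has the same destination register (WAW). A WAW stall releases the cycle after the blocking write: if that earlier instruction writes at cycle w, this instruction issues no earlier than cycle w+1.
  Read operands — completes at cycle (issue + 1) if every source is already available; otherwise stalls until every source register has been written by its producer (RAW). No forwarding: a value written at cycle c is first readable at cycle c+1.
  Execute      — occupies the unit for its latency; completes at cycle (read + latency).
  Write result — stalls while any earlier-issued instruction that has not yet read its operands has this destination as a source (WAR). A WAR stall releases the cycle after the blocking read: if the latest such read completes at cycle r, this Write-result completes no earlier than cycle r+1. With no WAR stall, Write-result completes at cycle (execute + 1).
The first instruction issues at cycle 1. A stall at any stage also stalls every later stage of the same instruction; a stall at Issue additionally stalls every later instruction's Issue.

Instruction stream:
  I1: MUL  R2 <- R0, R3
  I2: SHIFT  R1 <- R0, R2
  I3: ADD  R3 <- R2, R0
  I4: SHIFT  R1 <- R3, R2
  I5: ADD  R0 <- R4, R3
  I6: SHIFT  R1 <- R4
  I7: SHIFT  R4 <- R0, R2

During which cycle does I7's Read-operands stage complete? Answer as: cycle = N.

t=1  I1→MUL
t=2  I1 RO | I2→SHIFT
t=3  I3→ADD
t=8  I1 EX
t=9  I1 WR R2
t=10  I2 RO | I3 RO
t=11  I2 EX
t=12  I2 WR R1 | I3 EX
t=13  I3 WR R3 | I4→SHIFT
t=14  I4 RO | I5→ADD
t=15  I4 EX | I5 RO
t=16  I4 WR R1
t=17  I5 EX | I6→SHIFT
t=18  I5 WR R0 | I6 RO
t=19  I6 EX
t=20  I6 WR R1
t=21  I7→SHIFT
t=22  I7 RO
t=23  I7 EX
t=24  I7 WR R4

cycle = 22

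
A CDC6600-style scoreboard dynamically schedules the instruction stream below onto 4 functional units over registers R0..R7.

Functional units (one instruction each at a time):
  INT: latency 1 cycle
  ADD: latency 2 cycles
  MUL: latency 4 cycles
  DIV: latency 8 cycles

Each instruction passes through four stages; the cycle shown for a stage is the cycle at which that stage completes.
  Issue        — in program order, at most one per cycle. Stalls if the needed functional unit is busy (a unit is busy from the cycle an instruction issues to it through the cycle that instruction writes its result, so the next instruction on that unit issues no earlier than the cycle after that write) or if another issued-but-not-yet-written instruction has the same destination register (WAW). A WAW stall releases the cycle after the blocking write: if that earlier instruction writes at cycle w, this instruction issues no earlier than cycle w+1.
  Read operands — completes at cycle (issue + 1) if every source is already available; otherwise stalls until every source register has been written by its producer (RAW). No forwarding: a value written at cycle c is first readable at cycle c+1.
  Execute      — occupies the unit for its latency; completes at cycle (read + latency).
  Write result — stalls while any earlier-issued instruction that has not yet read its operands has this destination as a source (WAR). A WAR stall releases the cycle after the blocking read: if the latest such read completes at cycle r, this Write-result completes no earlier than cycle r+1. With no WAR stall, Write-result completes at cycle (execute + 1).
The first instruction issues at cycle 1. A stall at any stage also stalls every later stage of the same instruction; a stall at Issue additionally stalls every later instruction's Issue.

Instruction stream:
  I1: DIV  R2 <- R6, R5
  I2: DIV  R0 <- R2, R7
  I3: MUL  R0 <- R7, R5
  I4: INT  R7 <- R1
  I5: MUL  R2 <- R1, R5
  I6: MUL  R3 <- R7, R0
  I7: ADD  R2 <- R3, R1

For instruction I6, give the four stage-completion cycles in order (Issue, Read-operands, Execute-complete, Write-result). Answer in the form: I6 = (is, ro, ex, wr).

t=1  I1 dispatched to DIV
t=2  I1 operands ready
t=10  I1 complete
t=11  R2←I1
t=12  I2 dispatched to DIV
t=13  I2 operands ready
t=21  I2 complete
t=22  R0←I2
t=23  I3 dispatched to MUL
t=24  I3 operands ready, I4 dispatched to INT
t=25  I4 operands ready
t=26  I4 complete
t=27  R7←I4
t=28  I3 complete
t=29  R0←I3
t=30  I5 dispatched to MUL
t=31  I5 operands ready
t=35  I5 complete
t=36  R2←I5
t=37  I6 dispatched to MUL
t=38  I6 operands ready, I7 dispatched to ADD
t=42  I6 complete
t=43  R3←I6
t=44  I7 operands ready
t=46  I7 complete
t=47  R2←I7

I6 = (37, 38, 42, 43)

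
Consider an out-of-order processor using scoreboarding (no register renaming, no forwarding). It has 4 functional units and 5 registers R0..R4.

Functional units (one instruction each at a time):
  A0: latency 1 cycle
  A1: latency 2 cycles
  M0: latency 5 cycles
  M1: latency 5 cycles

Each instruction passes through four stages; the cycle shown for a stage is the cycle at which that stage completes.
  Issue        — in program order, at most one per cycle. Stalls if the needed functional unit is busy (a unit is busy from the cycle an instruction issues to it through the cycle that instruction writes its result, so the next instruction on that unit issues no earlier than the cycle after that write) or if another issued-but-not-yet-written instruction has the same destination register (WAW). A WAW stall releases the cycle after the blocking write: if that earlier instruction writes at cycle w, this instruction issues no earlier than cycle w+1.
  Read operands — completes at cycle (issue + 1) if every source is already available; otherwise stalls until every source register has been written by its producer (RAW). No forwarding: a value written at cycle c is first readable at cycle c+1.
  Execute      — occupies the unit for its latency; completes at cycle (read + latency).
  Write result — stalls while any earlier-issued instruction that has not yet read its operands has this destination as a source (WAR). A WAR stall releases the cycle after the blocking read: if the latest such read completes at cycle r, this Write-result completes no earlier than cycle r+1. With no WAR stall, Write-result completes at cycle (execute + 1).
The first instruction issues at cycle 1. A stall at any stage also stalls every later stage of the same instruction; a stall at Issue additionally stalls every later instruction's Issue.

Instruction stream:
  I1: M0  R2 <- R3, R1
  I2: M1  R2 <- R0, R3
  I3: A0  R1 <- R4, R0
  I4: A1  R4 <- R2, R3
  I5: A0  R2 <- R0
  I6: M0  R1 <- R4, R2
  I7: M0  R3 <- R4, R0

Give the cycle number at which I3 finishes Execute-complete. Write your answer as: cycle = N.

[I1] 1/2/7/8
[I2] 9/10/15/16  (WAW R2: wait I1 write@8)
[I3] 10/11/12/13
[I4] 11/17/19/20  (RAW R2: wait I2 write@16)
[I5] 17/18/19/20  (WAW R2: wait I2 write@16)
[I6] 18/21/26/27  (RAW R4: wait I4 write@20; RAW R2: wait I5 write@20)
[I7] 28/29/34/35  (struct: M0 busy until I6 writes@27)

cycle = 12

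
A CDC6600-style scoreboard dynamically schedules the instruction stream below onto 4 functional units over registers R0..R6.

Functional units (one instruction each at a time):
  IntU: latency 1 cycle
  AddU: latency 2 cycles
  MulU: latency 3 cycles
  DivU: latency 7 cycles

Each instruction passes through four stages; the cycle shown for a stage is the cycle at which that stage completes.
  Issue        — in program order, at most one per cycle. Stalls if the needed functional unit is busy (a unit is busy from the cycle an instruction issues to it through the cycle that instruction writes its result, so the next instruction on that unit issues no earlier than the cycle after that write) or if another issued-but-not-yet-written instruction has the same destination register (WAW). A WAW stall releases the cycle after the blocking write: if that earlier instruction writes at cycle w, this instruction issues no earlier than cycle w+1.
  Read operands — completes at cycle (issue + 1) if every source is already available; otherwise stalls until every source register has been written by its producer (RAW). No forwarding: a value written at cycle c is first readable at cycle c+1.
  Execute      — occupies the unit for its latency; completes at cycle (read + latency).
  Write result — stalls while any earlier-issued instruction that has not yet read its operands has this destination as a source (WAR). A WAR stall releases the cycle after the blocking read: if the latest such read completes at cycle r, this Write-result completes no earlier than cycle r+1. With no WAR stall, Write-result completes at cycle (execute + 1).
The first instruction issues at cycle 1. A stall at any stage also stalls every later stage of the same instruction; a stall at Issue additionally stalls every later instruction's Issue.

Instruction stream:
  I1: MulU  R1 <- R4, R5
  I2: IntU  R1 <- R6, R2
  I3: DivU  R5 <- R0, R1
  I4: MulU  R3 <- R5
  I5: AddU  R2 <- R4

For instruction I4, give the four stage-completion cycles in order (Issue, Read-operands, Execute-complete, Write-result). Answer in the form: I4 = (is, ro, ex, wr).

1) issue 1, read 2, done 5, write 6
2) issue 7, read 8, done 9, write 10  <WAW R1: wait I1 write@6>
3) issue 8, read 11, done 18, write 19  <RAW R1: wait I2 write@10>
4) issue 9, read 20, done 23, write 24  <RAW R5: wait I3 write@19>
5) issue 10, read 11, done 13, write 14

I4 = (9, 20, 23, 24)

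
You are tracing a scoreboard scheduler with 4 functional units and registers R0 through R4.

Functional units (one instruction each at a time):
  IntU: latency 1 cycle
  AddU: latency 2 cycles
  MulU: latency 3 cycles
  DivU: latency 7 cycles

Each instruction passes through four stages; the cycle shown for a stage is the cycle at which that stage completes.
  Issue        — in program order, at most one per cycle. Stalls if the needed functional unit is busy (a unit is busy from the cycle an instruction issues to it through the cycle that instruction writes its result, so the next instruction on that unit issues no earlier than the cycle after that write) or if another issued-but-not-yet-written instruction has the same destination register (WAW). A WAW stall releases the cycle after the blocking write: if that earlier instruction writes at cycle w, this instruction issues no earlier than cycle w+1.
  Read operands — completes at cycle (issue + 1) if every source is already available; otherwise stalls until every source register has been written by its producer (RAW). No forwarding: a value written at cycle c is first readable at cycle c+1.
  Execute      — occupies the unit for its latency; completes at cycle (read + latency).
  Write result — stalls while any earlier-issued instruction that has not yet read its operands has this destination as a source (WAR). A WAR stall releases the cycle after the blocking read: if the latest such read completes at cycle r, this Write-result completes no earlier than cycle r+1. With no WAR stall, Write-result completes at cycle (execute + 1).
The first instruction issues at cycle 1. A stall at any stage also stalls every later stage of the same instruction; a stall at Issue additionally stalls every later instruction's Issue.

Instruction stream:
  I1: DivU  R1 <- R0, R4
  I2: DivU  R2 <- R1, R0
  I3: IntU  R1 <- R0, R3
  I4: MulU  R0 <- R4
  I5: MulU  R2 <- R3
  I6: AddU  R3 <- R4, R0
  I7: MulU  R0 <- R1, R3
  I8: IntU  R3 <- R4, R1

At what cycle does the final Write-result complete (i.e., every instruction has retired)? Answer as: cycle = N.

I1  is:1  ro:2  ex:9  wr:10
I2  is:11  ro:12  ex:19  wr:20  — struct: DivU busy until I1 writes@10
I3  is:12  ro:13  ex:14  wr:15
I4  is:13  ro:14  ex:17  wr:18
I5  is:21  ro:22  ex:25  wr:26  — WAW R2: wait I2 write@20
I6  is:22  ro:23  ex:25  wr:26
I7  is:27  ro:28  ex:31  wr:32  — struct: MulU busy until I5 writes@26
I8  is:28  ro:29  ex:30  wr:31

cycle = 32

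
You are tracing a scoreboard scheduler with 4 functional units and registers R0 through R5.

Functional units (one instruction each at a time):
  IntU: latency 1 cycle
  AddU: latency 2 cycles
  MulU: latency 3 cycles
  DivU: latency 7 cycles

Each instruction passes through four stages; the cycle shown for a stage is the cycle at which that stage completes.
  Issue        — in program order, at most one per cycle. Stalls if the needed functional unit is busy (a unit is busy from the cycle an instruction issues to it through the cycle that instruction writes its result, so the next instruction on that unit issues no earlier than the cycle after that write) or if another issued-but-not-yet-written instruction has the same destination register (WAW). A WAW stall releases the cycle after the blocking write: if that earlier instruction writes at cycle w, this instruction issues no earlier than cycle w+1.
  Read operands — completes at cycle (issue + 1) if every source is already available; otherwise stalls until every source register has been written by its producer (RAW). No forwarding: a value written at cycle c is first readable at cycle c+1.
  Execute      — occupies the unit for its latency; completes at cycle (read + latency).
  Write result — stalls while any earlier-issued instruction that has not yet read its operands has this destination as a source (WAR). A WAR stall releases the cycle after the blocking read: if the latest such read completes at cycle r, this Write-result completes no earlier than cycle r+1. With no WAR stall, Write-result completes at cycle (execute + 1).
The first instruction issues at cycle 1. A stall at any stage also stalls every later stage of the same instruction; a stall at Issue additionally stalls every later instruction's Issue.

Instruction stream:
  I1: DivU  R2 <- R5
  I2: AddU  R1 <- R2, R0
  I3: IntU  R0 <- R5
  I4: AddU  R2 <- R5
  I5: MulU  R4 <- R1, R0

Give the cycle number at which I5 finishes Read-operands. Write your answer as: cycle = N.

cycle = 17

I1: IS=1 RO=2 EX=9 WR=10
I2: IS=2 RO=11 EX=13 WR=14  [RAW R2: wait I1 write@10]
I3: IS=3 RO=4 EX=5 WR=12  [WAR R0: wait I2 read@11]
I4: IS=15 RO=16 EX=18 WR=19  [struct: AddU busy until I2 writes@14]
I5: IS=16 RO=17 EX=20 WR=21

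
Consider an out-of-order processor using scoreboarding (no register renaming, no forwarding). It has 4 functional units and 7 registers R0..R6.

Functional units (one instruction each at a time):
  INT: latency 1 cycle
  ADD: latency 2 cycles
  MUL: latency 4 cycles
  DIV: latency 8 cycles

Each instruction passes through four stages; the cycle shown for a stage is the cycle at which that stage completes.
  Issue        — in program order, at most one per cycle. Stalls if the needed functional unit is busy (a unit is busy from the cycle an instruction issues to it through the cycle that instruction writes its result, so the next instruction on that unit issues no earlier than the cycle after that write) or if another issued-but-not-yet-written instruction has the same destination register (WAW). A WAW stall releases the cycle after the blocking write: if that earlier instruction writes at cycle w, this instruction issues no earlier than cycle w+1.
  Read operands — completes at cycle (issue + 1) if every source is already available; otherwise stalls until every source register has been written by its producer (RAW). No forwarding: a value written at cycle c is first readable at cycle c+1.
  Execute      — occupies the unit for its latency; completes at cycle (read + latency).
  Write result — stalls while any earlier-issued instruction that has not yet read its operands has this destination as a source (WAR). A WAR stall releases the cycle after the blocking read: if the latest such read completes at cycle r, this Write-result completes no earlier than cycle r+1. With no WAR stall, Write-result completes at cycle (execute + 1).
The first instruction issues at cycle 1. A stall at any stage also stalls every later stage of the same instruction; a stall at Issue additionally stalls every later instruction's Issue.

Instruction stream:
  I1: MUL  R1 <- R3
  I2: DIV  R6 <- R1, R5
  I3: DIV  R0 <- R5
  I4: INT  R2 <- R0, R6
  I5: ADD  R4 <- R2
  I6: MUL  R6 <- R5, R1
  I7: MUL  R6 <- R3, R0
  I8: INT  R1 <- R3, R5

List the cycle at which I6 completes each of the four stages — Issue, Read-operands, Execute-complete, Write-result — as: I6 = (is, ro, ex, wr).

  I1 | 1 | 2 | 6 | 7
  I2 | 2 | 8 | 16 | 17   RAW R1: wait I1 write@7
  I3 | 18 | 19 | 27 | 28   struct: DIV busy until I2 writes@17
  I4 | 19 | 29 | 30 | 31   RAW R0: wait I3 write@28
  I5 | 20 | 32 | 34 | 35   RAW R2: wait I4 write@31
  I6 | 21 | 22 | 26 | 30   WAR R6: wait I4 read@29
  I7 | 31 | 32 | 36 | 37   struct: MUL busy until I6 writes@30
  I8 | 32 | 33 | 34 | 35

I6 = (21, 22, 26, 30)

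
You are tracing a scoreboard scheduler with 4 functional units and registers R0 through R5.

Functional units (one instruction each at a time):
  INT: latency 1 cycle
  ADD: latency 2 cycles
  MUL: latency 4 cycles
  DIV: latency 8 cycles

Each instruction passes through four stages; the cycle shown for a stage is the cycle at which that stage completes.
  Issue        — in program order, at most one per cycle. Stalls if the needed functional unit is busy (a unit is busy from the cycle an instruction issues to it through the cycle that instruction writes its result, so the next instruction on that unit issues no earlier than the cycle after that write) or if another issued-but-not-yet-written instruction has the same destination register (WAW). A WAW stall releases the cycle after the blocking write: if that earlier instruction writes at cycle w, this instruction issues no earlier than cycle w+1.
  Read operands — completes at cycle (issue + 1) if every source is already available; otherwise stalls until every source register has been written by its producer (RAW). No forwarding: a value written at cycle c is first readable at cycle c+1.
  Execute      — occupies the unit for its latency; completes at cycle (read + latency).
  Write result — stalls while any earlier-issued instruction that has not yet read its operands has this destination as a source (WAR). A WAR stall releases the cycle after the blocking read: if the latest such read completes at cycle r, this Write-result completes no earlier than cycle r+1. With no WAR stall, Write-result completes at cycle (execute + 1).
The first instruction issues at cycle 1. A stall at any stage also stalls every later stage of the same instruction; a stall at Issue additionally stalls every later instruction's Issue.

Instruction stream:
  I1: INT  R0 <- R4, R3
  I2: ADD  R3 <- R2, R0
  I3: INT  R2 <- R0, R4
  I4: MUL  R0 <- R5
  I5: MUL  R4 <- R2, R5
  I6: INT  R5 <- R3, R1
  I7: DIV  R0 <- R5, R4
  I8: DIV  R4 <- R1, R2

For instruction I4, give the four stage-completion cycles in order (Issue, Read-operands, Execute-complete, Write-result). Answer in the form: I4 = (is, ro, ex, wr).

I4 = (6, 7, 11, 12)

cycle 1: issue I1 (INT)
cycle 2: I1 read-ops; issue I2 (ADD)
cycle 3: I1 finished on INT
cycle 4: I1→R0
cycle 5: I2 read-ops; issue I3 (INT)
cycle 6: I3 read-ops; issue I4 (MUL)
cycle 7: I2 finished on ADD; I3 finished on INT; I4 read-ops
cycle 8: I2→R3; I3→R2
cycle 11: I4 finished on MUL
cycle 12: I4→R0
cycle 13: issue I5 (MUL)
cycle 14: I5 read-ops; issue I6 (INT)
cycle 15: I6 read-ops; issue I7 (DIV)
cycle 16: I6 finished on INT
cycle 17: I6→R5
cycle 18: I5 finished on MUL
cycle 19: I5→R4
cycle 20: I7 read-ops
cycle 28: I7 finished on DIV
cycle 29: I7→R0
cycle 30: issue I8 (DIV)
cycle 31: I8 read-ops
cycle 39: I8 finished on DIV
cycle 40: I8→R4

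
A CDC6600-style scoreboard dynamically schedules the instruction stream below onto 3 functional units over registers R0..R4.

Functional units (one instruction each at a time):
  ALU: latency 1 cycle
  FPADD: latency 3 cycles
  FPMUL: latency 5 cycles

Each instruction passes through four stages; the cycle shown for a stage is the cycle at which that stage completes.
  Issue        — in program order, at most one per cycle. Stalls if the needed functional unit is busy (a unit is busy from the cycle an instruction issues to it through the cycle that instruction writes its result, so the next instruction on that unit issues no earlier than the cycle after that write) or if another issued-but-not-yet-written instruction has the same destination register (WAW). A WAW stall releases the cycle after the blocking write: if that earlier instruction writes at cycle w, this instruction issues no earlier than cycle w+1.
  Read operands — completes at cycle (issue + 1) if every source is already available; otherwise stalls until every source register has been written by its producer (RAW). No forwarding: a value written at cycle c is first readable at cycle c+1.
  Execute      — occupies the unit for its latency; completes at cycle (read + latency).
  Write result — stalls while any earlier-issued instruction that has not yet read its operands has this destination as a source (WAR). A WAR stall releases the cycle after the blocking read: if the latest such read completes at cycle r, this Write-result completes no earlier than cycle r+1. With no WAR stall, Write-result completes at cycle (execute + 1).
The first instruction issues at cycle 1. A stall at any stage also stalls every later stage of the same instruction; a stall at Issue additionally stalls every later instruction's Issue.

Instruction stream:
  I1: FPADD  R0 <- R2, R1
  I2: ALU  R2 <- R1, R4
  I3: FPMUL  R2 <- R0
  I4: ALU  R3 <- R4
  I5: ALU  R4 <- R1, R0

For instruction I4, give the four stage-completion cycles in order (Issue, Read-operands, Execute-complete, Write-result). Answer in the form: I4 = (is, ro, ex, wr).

I1 -> (1, 2, 5, 6)
I2 -> (2, 3, 4, 5)
I3 -> (6, 7, 12, 13)  // WAW R2: wait I2 write@5
I4 -> (7, 8, 9, 10)
I5 -> (11, 12, 13, 14)  // struct: ALU busy until I4 writes@10

I4 = (7, 8, 9, 10)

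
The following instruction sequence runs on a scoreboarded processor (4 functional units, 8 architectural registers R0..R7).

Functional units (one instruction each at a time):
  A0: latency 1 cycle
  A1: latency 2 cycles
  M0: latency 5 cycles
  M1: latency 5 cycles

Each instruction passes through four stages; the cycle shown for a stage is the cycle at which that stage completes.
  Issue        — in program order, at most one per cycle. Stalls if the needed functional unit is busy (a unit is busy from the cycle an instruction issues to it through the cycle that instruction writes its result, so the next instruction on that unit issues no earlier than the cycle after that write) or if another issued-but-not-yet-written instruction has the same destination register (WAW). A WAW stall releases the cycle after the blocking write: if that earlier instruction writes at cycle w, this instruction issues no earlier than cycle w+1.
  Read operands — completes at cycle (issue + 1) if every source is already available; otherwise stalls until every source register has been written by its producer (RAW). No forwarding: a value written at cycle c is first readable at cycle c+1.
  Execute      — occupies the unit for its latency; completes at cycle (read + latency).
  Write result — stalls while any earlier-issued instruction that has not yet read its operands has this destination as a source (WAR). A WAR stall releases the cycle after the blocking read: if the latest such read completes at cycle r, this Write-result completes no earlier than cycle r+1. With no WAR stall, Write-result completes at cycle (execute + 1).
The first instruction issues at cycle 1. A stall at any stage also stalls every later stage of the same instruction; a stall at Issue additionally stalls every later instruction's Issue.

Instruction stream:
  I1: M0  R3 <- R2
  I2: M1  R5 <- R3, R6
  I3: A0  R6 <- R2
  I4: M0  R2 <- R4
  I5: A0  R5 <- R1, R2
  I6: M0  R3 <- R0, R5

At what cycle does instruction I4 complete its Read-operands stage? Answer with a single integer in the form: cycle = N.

t=1  I1 dispatched to M0
t=2  I1 operands ready · I2 dispatched to M1
t=3  I3 dispatched to A0
t=4  I3 operands ready
t=5  I3 complete
t=7  I1 complete
t=8  R3←I1
t=9  I2 operands ready · I4 dispatched to M0
t=10  R6←I3 · I4 operands ready
t=14  I2 complete
t=15  R5←I2 · I4 complete
t=16  R2←I4 · I5 dispatched to A0
t=17  I5 operands ready · I6 dispatched to M0
t=18  I5 complete
t=19  R5←I5
t=20  I6 operands ready
t=25  I6 complete
t=26  R3←I6

cycle = 10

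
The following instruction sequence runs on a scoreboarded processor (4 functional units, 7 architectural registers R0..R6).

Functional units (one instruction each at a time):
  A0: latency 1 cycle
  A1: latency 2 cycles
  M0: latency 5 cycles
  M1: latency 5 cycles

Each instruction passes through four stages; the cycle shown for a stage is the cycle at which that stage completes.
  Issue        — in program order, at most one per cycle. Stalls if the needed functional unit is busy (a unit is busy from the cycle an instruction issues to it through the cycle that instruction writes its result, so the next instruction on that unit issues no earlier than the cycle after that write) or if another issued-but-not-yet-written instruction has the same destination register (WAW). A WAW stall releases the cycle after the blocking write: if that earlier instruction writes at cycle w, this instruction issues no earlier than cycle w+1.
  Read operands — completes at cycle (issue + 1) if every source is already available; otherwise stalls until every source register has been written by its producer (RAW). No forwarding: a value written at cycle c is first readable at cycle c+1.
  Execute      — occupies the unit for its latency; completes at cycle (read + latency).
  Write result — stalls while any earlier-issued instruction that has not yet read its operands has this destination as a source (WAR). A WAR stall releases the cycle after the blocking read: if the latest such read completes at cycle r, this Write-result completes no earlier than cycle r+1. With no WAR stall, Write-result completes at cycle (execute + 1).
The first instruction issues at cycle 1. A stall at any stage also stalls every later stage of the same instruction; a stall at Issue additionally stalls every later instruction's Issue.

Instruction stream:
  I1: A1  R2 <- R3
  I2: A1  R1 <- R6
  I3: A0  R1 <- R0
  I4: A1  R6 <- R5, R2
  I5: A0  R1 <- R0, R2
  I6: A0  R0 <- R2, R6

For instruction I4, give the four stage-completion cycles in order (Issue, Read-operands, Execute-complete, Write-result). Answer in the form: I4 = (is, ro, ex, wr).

1) issue 1, read 2, done 4, write 5
2) issue 6, read 7, done 9, write 10  <struct: A1 busy until I1 writes@5>
3) issue 11, read 12, done 13, write 14  <WAW R1: wait I2 write@10>
4) issue 12, read 13, done 15, write 16
5) issue 15, read 16, done 17, write 18  <struct: A0 busy until I3 writes@14>
6) issue 19, read 20, done 21, write 22  <struct: A0 busy until I5 writes@18>

I4 = (12, 13, 15, 16)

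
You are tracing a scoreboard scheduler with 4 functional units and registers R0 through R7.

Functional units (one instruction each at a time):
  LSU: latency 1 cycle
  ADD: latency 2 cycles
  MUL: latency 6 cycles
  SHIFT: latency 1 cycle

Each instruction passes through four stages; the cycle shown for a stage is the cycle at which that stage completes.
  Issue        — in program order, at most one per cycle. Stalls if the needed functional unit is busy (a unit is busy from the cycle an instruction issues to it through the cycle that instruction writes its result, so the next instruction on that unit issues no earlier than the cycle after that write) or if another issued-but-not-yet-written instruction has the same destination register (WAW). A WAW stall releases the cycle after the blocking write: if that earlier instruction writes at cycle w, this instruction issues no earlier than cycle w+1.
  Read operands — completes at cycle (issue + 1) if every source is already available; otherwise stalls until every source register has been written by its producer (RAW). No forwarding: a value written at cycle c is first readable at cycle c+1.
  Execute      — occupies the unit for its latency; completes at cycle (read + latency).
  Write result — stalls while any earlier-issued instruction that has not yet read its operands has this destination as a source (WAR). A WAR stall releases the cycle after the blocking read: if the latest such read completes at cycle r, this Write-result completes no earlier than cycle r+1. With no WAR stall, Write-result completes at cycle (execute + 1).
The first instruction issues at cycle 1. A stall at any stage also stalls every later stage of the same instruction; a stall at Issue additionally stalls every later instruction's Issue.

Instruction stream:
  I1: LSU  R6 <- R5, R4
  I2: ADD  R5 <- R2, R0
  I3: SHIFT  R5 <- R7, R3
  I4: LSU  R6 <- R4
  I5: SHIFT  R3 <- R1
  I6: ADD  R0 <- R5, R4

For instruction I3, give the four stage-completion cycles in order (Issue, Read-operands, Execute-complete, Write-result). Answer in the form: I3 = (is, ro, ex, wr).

I3 = (7, 8, 9, 10)

cycle 1: I1→LSU
cycle 2: I1 RO | I2→ADD
cycle 3: I1 EX | I2 RO
cycle 4: I1 WR R6
cycle 5: I2 EX
cycle 6: I2 WR R5
cycle 7: I3→SHIFT
cycle 8: I3 RO | I4→LSU
cycle 9: I3 EX | I4 RO
cycle 10: I3 WR R5 | I4 EX
cycle 11: I4 WR R6 | I5→SHIFT
cycle 12: I5 RO | I6→ADD
cycle 13: I5 EX | I6 RO
cycle 14: I5 WR R3
cycle 15: I6 EX
cycle 16: I6 WR R0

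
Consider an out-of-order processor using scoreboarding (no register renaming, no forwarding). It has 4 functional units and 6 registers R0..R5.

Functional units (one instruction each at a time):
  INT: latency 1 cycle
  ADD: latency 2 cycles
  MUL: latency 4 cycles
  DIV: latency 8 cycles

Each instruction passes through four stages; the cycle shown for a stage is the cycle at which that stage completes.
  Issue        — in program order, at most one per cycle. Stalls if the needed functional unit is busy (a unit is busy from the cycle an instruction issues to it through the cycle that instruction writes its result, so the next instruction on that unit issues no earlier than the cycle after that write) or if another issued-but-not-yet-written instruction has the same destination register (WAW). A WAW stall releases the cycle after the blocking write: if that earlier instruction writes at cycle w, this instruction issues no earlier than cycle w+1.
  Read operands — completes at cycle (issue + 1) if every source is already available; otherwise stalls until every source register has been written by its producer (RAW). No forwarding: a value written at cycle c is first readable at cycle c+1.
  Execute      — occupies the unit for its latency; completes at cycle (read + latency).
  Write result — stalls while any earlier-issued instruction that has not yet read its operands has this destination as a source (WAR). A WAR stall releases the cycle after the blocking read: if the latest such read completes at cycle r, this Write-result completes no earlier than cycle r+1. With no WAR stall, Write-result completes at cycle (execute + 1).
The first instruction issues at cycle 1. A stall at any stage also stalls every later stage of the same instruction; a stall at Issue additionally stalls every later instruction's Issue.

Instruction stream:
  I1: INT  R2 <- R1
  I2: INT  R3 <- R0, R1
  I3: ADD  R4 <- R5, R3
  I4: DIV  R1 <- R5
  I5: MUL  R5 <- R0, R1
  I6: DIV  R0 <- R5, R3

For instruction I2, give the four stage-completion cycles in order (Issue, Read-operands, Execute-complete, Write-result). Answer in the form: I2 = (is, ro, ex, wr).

I2 = (5, 6, 7, 8)

c1: I1 dispatched to INT
c2: I1 operands ready
c3: I1 complete
c4: R2←I1
c5: I2 dispatched to INT
c6: I2 operands ready, I3 dispatched to ADD
c7: I2 complete, I4 dispatched to DIV
c8: R3←I2, I4 operands ready, I5 dispatched to MUL
c9: I3 operands ready
c11: I3 complete
c12: R4←I3
c16: I4 complete
c17: R1←I4
c18: I5 operands ready, I6 dispatched to DIV
c22: I5 complete
c23: R5←I5
c24: I6 operands ready
c32: I6 complete
c33: R0←I6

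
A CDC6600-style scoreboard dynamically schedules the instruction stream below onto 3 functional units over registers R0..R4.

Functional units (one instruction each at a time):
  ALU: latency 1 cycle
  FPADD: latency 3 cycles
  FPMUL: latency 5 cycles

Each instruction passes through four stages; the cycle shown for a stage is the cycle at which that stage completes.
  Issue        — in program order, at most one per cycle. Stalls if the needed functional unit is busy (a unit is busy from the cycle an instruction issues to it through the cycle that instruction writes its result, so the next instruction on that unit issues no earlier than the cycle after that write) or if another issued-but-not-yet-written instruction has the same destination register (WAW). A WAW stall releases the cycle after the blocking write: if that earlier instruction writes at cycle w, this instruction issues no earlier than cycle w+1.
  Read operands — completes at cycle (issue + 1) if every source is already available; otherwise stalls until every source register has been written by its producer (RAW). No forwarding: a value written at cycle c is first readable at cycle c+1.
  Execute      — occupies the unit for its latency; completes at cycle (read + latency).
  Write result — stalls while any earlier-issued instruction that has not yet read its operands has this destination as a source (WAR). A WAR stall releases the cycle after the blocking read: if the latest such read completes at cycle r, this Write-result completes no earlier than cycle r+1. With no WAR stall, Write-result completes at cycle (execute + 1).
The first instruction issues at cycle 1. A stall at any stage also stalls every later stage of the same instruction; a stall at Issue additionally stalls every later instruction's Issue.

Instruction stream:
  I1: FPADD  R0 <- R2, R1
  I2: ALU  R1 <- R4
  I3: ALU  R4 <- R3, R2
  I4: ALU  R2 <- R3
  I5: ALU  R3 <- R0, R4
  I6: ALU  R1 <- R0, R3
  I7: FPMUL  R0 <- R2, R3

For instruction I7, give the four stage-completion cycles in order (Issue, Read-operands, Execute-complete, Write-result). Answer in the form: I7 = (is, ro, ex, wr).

I7 = (19, 20, 25, 26)

cycle 1: I1 issues→FPADD
cycle 2: I1 reads | I2 issues→ALU
cycle 3: I2 reads
cycle 4: I2 exec-done
cycle 5: I1 exec-done | I2 writes R1
cycle 6: I1 writes R0 | I3 issues→ALU
cycle 7: I3 reads
cycle 8: I3 exec-done
cycle 9: I3 writes R4
cycle 10: I4 issues→ALU
cycle 11: I4 reads
cycle 12: I4 exec-done
cycle 13: I4 writes R2
cycle 14: I5 issues→ALU
cycle 15: I5 reads
cycle 16: I5 exec-done
cycle 17: I5 writes R3
cycle 18: I6 issues→ALU
cycle 19: I6 reads | I7 issues→FPMUL
cycle 20: I6 exec-done | I7 reads
cycle 21: I6 writes R1
cycle 25: I7 exec-done
cycle 26: I7 writes R0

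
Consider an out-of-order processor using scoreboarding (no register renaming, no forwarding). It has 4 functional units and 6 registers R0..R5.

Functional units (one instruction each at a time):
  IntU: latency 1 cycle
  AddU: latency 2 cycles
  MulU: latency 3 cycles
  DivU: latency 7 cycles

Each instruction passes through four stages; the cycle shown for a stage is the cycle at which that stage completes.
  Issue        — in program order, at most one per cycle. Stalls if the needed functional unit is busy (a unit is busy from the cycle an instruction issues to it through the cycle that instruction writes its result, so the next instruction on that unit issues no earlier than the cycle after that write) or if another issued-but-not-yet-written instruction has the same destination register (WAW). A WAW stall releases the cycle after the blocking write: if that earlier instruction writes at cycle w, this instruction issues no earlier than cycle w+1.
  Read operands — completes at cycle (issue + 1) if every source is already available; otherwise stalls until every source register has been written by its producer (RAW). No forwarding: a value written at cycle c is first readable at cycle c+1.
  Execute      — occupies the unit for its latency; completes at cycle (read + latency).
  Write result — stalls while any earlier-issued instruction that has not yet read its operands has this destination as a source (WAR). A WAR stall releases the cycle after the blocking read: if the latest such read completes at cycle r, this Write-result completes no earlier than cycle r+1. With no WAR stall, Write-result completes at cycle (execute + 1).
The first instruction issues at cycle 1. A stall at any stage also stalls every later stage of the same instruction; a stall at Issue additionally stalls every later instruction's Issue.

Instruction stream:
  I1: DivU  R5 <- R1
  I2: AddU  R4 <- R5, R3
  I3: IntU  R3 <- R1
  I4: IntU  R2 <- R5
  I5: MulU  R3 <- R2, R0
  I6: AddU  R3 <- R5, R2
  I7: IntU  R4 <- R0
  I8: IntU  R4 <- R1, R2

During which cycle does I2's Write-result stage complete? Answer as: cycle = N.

I1  is:1  ro:2  ex:9  wr:10
I2  is:2  ro:11  ex:13  wr:14  — RAW R5: wait I1 write@10
I3  is:3  ro:4  ex:5  wr:12  — WAR R3: wait I2 read@11
I4  is:13  ro:14  ex:15  wr:16  — struct: IntU busy until I3 writes@12
I5  is:14  ro:17  ex:20  wr:21  — RAW R2: wait I4 write@16
I6  is:22  ro:23  ex:25  wr:26  — WAW R3: wait I5 write@21
I7  is:23  ro:24  ex:25  wr:26
I8  is:27  ro:28  ex:29  wr:30  — struct: IntU busy until I7 writes@26

cycle = 14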